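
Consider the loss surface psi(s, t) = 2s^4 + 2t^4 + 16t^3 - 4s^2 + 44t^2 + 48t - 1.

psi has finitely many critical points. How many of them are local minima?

psi separates as a function of s plus a function of t, so ∇psi=0 decouples.
∂psi/∂s = 8s(s - 1)(s + 1) = 0 at s ∈ {-1, 0, 1}; ∂psi/∂t = 8(t + 1)(t + 2)(t + 3) = 0 at t ∈ {-3, -2, -1}.
The Hessian is diagonal: diag(psi_ss, psi_tt). Second derivatives: psi_ss(-1)=16, psi_ss(0)=-8, psi_ss(1)=16; psi_tt(-3)=16, psi_tt(-2)=-8, psi_tt(-1)=16.
Local minima occur where both diagonal entries positive: (-1, -3), (-1, -1), (1, -3), (1, -1). Count: 4.

4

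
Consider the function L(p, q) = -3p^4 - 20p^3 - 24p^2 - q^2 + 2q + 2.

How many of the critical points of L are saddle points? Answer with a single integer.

1

L separates as a function of p plus a function of q, so ∇L=0 decouples.
∂L/∂p = -12p(p + 1)(p + 4) = 0 at p ∈ {-4, -1, 0}; ∂L/∂q = -2(q - 1) = 0 at q ∈ {1}.
The Hessian is diagonal: diag(L_pp, L_qq). Second derivatives: L_pp(-4)=-144, L_pp(-1)=36, L_pp(0)=-48; L_qq(1)=-2.
Saddle points occur where the two diagonal entries have opposite signs: (-1, 1). Count: 1.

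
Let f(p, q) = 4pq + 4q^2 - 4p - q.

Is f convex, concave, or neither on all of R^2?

neither

f is quadratic, so its Hessian is the constant matrix H = [[0, 4], [4, 8]].
det(H) = -16, tr(H) = 8.
det(H) < 0, so H is indefinite: neither convex nor concave.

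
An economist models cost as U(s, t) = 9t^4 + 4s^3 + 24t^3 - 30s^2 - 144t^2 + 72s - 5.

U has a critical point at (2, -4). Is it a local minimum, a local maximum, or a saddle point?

The mixed partial ∂²U/∂s∂t is 0, so the Hessian at any point is diag(U_ss, U_tt) = diag(12(2s - 5), 36(3t^2 + 4t - 8)).
At (2, -4): H = diag(-12, 864).
The eigenvalues have opposite signs, so H is indefinite: a saddle point.

saddle point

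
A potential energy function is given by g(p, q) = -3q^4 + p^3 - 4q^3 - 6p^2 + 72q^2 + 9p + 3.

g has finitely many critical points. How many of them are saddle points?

g separates as a function of p plus a function of q, so ∇g=0 decouples.
∂g/∂p = 3(p - 3)(p - 1) = 0 at p ∈ {1, 3}; ∂g/∂q = -12q(q - 3)(q + 4) = 0 at q ∈ {-4, 0, 3}.
The Hessian is diagonal: diag(g_pp, g_qq). Second derivatives: g_pp(1)=-6, g_pp(3)=6; g_qq(-4)=-336, g_qq(0)=144, g_qq(3)=-252.
Saddle points occur where the two diagonal entries have opposite signs: (1, 0), (3, -4), (3, 3). Count: 3.

3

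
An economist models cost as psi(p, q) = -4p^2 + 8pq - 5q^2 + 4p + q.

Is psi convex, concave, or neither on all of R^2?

psi is quadratic, so its Hessian is the constant matrix H = [[-8, 8], [8, -10]].
det(H) = 16, tr(H) = -18.
det(H) > 0 and tr(H) < 0, so H is negative definite everywhere: concave.

concave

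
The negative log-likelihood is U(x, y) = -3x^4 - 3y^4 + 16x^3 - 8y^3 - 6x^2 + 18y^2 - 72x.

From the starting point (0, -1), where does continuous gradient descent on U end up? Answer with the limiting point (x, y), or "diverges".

U is separable, so gradient descent decouples: x follows -∂U/∂x, y follows -∂U/∂y.
∂U/∂x = -12(x - 3)(x - 2)(x + 1); at x=0 this is -72, so x increases.
∂U/∂y = -12y(y - 1)(y + 3); at y=-1 this is -48, so y increases.
x converges to its nearest critical value 2 (a local min of the x-part); y converges to 0. The iterate converges to (2, 0).

(2, 0)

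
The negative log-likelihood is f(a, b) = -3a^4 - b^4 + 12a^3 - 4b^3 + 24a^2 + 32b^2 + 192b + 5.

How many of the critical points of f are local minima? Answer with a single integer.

f separates as a function of a plus a function of b, so ∇f=0 decouples.
∂f/∂a = -12a(a - 4)(a + 1) = 0 at a ∈ {-1, 0, 4}; ∂f/∂b = -4(b - 4)(b + 3)(b + 4) = 0 at b ∈ {-4, -3, 4}.
The Hessian is diagonal: diag(f_aa, f_bb). Second derivatives: f_aa(-1)=-60, f_aa(0)=48, f_aa(4)=-240; f_bb(-4)=-32, f_bb(-3)=28, f_bb(4)=-224.
Local minima occur where both diagonal entries positive: (0, -3). Count: 1.

1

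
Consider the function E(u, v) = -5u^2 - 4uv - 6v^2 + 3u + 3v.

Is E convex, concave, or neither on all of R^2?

E is quadratic, so its Hessian is the constant matrix H = [[-10, -4], [-4, -12]].
det(H) = 104, tr(H) = -22.
det(H) > 0 and tr(H) < 0, so H is negative definite everywhere: concave.

concave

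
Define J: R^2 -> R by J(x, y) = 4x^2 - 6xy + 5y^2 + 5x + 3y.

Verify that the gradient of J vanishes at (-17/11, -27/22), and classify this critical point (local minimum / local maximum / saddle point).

∇J = (8x - 6y + 5, -6x + 10y + 3); substituting (-17/11, -27/22) gives ∇J = (0, 0), so (-17/11, -27/22) is indeed a critical point.
The Hessian of J is constant: H = [[8, -6], [-6, 10]].
det(H) = 8·10 − (-6)² = 44.
det(H) > 0 and tr(H) = 18 > 0, so H is positive definite and the point is a local minimum.

local minimum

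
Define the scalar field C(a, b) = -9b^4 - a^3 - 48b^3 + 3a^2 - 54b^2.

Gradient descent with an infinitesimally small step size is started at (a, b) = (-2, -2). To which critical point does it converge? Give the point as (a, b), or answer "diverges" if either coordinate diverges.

(0, -1)

C is separable, so gradient descent decouples: a follows -∂C/∂a, b follows -∂C/∂b.
∂C/∂a = -3a(a - 2); at a=-2 this is -24, so a increases.
∂C/∂b = -36b(b + 1)(b + 3); at b=-2 this is -72, so b increases.
a converges to its nearest critical value 0 (a local min of the a-part); b converges to -1. The iterate converges to (0, -1).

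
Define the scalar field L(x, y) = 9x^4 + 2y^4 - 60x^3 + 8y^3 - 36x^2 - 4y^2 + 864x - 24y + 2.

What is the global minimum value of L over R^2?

-1264

L(x,y) separates as P(x) + Q(y) + 2, so its minimum is min P + min Q + 2.
P'(x) = 36(x - 4)(x - 3)(x + 2) vanishes at x ∈ {-2, 3, 4}; Q'(y) = 8(y - 1)(y + 1)(y + 3) vanishes at y ∈ {-3, -1, 1}.
Local minima of P (where P''>0): P(-2)=-1248, P(4)=1344. Local minima of Q: Q(-3)=-18, Q(1)=-18.
So the global minimum of L is P(-2) + Q(-3) + 2 = -1248 − 18 + 2 = -1264, attained at (-2, -3).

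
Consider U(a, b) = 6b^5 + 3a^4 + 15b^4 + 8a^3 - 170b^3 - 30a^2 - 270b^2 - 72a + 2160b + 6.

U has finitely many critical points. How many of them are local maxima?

2

U separates as a function of a plus a function of b, so ∇U=0 decouples.
∂U/∂a = 12(a - 2)(a + 1)(a + 3) = 0 at a ∈ {-3, -1, 2}; ∂U/∂b = 30(b - 3)(b - 2)(b + 3)(b + 4) = 0 at b ∈ {-4, -3, 2, 3}.
The Hessian is diagonal: diag(U_aa, U_bb). Second derivatives: U_aa(-3)=120, U_aa(-1)=-72, U_aa(2)=180; U_bb(-4)=-1260, U_bb(-3)=900, U_bb(2)=-900, U_bb(3)=1260.
Local maxima occur where both diagonal entries negative: (-1, -4), (-1, 2). Count: 2.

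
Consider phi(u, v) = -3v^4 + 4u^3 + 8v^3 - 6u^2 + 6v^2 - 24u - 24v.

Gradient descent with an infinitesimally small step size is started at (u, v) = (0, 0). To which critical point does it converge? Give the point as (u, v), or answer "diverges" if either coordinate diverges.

phi is separable, so gradient descent decouples: u follows -∂phi/∂u, v follows -∂phi/∂v.
∂phi/∂u = 12(u - 2)(u + 1); at u=0 this is -24, so u increases.
∂phi/∂v = -12(v - 2)(v - 1)(v + 1); at v=0 this is -24, so v increases.
u converges to its nearest critical value 2 (a local min of the u-part); v converges to 1. The iterate converges to (2, 1).

(2, 1)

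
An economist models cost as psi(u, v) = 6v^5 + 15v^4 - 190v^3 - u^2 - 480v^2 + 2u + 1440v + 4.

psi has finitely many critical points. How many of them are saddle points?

psi separates as a function of u plus a function of v, so ∇psi=0 decouples.
∂psi/∂u = -2(u - 1) = 0 at u ∈ {1}; ∂psi/∂v = 30(v - 4)(v - 1)(v + 3)(v + 4) = 0 at v ∈ {-4, -3, 1, 4}.
The Hessian is diagonal: diag(psi_uu, psi_vv). Second derivatives: psi_uu(1)=-2; psi_vv(-4)=-1200, psi_vv(-3)=840, psi_vv(1)=-1800, psi_vv(4)=5040.
Saddle points occur where the two diagonal entries have opposite signs: (1, -3), (1, 4). Count: 2.

2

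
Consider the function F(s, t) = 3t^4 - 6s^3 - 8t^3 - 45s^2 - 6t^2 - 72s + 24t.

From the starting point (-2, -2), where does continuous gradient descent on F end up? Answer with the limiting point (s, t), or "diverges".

(-4, -1)

F is separable, so gradient descent decouples: s follows -∂F/∂s, t follows -∂F/∂t.
∂F/∂s = -18(s + 1)(s + 4); at s=-2 this is 36, so s decreases.
∂F/∂t = 12(t - 2)(t - 1)(t + 1); at t=-2 this is -144, so t increases.
s converges to its nearest critical value -4 (a local min of the s-part); t converges to -1. The iterate converges to (-4, -1).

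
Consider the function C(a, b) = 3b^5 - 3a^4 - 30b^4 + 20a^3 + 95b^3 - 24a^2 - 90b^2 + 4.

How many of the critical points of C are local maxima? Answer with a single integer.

4

C separates as a function of a plus a function of b, so ∇C=0 decouples.
∂C/∂a = -12a(a - 4)(a - 1) = 0 at a ∈ {0, 1, 4}; ∂C/∂b = 15b(b - 4)(b - 3)(b - 1) = 0 at b ∈ {0, 1, 3, 4}.
The Hessian is diagonal: diag(C_aa, C_bb). Second derivatives: C_aa(0)=-48, C_aa(1)=36, C_aa(4)=-144; C_bb(0)=-180, C_bb(1)=90, C_bb(3)=-90, C_bb(4)=180.
Local maxima occur where both diagonal entries negative: (0, 0), (0, 3), (4, 0), (4, 3). Count: 4.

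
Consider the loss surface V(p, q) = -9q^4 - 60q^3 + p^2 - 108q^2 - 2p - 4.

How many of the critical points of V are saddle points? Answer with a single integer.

2

V separates as a function of p plus a function of q, so ∇V=0 decouples.
∂V/∂p = 2(p - 1) = 0 at p ∈ {1}; ∂V/∂q = -36q(q + 2)(q + 3) = 0 at q ∈ {-3, -2, 0}.
The Hessian is diagonal: diag(V_pp, V_qq). Second derivatives: V_pp(1)=2; V_qq(-3)=-108, V_qq(-2)=72, V_qq(0)=-216.
Saddle points occur where the two diagonal entries have opposite signs: (1, -3), (1, 0). Count: 2.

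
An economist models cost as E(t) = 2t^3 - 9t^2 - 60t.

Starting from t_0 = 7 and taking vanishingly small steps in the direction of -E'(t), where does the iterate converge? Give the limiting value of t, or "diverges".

5

E'(t) = 6(t - 5)(t + 2), so E'(7) = 108.
Gradient descent moves in the -E' direction, i.e. t is decreasing.
The nearest critical point in that direction is t = 5, where E'' = 42 > 0 (a local minimum). The iterate converges there.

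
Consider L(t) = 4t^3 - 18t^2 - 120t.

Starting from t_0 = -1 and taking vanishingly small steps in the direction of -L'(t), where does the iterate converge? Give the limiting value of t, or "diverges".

L'(t) = 12(t - 5)(t + 2), so L'(-1) = -72.
Gradient descent moves in the -L' direction, i.e. t is increasing.
The nearest critical point in that direction is t = 5, where L'' = 84 > 0 (a local minimum). The iterate converges there.

5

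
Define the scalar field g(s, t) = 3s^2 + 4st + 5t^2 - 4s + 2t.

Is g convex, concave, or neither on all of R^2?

convex

g is quadratic, so its Hessian is the constant matrix H = [[6, 4], [4, 10]].
det(H) = 44, tr(H) = 16.
det(H) > 0 and tr(H) > 0, so H is positive definite everywhere: convex.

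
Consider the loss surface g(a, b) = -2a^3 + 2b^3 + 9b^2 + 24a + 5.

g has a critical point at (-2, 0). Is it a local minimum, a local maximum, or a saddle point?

The mixed partial ∂²g/∂a∂b is 0, so the Hessian at any point is diag(g_aa, g_bb) = diag(-12a, 6(2b + 3)).
At (-2, 0): H = diag(24, 18).
Both eigenvalues are positive, so H is positive definite: a local minimum.

local minimum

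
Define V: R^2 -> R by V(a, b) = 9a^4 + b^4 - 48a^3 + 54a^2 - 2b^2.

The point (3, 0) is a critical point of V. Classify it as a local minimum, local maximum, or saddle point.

saddle point

The mixed partial ∂²V/∂a∂b is 0, so the Hessian at any point is diag(V_aa, V_bb) = diag(36(3a^2 - 8a + 3), 4(3b^2 - 1)).
At (3, 0): H = diag(216, -4).
The eigenvalues have opposite signs, so H is indefinite: a saddle point.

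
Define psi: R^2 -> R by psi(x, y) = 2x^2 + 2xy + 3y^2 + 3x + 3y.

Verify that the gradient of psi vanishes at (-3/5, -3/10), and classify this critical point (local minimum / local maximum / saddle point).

local minimum

∇psi = (4x + 2y + 3, 2x + 6y + 3); substituting (-3/5, -3/10) gives ∇psi = (0, 0), so (-3/5, -3/10) is indeed a critical point.
The Hessian of psi is constant: H = [[4, 2], [2, 6]].
det(H) = 4·6 − 2² = 20.
det(H) > 0 and tr(H) = 10 > 0, so H is positive definite and the point is a local minimum.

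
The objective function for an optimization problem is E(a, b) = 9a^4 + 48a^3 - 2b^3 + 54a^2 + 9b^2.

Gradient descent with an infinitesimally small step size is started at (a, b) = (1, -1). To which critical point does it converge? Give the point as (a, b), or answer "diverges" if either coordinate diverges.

E is separable, so gradient descent decouples: a follows -∂E/∂a, b follows -∂E/∂b.
∂E/∂a = 36a(a + 1)(a + 3); at a=1 this is 288, so a decreases.
∂E/∂b = -6b(b - 3); at b=-1 this is -24, so b increases.
a converges to its nearest critical value 0 (a local min of the a-part); b converges to 0. The iterate converges to (0, 0).

(0, 0)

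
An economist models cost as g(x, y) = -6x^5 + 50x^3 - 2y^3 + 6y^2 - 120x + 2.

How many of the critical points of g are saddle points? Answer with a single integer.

4

g separates as a function of x plus a function of y, so ∇g=0 decouples.
∂g/∂x = -30(x - 2)(x - 1)(x + 1)(x + 2) = 0 at x ∈ {-2, -1, 1, 2}; ∂g/∂y = -6y(y - 2) = 0 at y ∈ {0, 2}.
The Hessian is diagonal: diag(g_xx, g_yy). Second derivatives: g_xx(-2)=360, g_xx(-1)=-180, g_xx(1)=180, g_xx(2)=-360; g_yy(0)=12, g_yy(2)=-12.
Saddle points occur where the two diagonal entries have opposite signs: (-2, 2), (-1, 0), (1, 2), (2, 0). Count: 4.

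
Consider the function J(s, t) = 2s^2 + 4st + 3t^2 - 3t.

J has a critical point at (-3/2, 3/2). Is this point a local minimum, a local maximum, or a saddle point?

The Hessian of J is constant: H = [[4, 4], [4, 6]].
det(H) = 4·6 − 4² = 8.
det(H) > 0 and tr(H) = 10 > 0, so H is positive definite and the point is a local minimum.

local minimum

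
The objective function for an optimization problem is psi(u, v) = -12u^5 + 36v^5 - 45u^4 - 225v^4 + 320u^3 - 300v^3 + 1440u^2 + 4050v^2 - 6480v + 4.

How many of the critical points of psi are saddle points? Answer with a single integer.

8

psi separates as a function of u plus a function of v, so ∇psi=0 decouples.
∂psi/∂u = -60u(u - 4)(u + 3)(u + 4) = 0 at u ∈ {-4, -3, 0, 4}; ∂psi/∂v = 180(v - 4)(v - 3)(v - 1)(v + 3) = 0 at v ∈ {-3, 1, 3, 4}.
The Hessian is diagonal: diag(psi_uu, psi_vv). Second derivatives: psi_uu(-4)=1920, psi_uu(-3)=-1260, psi_uu(0)=2880, psi_uu(4)=-13440; psi_vv(-3)=-30240, psi_vv(1)=4320, psi_vv(3)=-2160, psi_vv(4)=3780.
Saddle points occur where the two diagonal entries have opposite signs: (-4, -3), (-4, 3), (-3, 1), (-3, 4), (0, -3), (0, 3), (4, 1), (4, 4). Count: 8.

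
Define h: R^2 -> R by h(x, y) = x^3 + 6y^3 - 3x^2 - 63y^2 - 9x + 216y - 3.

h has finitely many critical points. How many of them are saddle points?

2

h separates as a function of x plus a function of y, so ∇h=0 decouples.
∂h/∂x = 3(x - 3)(x + 1) = 0 at x ∈ {-1, 3}; ∂h/∂y = 18(y - 4)(y - 3) = 0 at y ∈ {3, 4}.
The Hessian is diagonal: diag(h_xx, h_yy). Second derivatives: h_xx(-1)=-12, h_xx(3)=12; h_yy(3)=-18, h_yy(4)=18.
Saddle points occur where the two diagonal entries have opposite signs: (-1, 4), (3, 3). Count: 2.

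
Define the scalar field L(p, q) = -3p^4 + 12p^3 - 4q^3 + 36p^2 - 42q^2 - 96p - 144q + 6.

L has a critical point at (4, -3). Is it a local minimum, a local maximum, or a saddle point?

The mixed partial ∂²L/∂p∂q is 0, so the Hessian at any point is diag(L_pp, L_qq) = diag(36(-p^2 + 2p + 2), -12(2q + 7)).
At (4, -3): H = diag(-216, -12).
Both eigenvalues are negative, so H is negative definite: a local maximum.

local maximum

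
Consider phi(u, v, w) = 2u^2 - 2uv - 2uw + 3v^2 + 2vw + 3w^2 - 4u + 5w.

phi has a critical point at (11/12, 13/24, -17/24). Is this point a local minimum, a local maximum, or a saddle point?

local minimum

The Hessian is constant: H = [[4, -2, -2], [-2, 6, 2], [-2, 2, 6]].
Leading principal minors: Δ₁ = 4, Δ₂ = 20, Δ₃ = 96.
All leading minors are positive, so H is positive definite: a local minimum.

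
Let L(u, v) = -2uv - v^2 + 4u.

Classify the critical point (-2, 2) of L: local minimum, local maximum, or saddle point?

The Hessian of L is constant: H = [[0, -2], [-2, -2]].
det(H) = 0·(-2) − (-2)² = -4.
Since det(H) < 0, H is indefinite and the critical point is a saddle point.

saddle point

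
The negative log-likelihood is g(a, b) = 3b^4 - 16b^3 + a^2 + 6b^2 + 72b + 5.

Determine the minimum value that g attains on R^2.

g(a,b) separates as P(a) + Q(b) + 5, so its minimum is min P + min Q + 5.
P'(a) = 2a vanishes at a ∈ {0}; Q'(b) = 12(b - 3)(b - 2)(b + 1) vanishes at b ∈ {-1, 2, 3}.
Local minima of P (where P''>0): P(0)=0. Local minima of Q: Q(-1)=-47, Q(3)=81.
So the global minimum of g is P(0) + Q(-1) + 5 = 0 − 47 + 5 = -42, attained at (0, -1).

-42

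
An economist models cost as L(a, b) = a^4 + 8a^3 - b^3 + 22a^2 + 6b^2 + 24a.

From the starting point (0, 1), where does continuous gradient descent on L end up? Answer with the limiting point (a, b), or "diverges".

L is separable, so gradient descent decouples: a follows -∂L/∂a, b follows -∂L/∂b.
∂L/∂a = 4(a + 1)(a + 2)(a + 3); at a=0 this is 24, so a decreases.
∂L/∂b = -3b(b - 4); at b=1 this is 9, so b decreases.
a converges to its nearest critical value -1 (a local min of the a-part); b converges to 0. The iterate converges to (-1, 0).

(-1, 0)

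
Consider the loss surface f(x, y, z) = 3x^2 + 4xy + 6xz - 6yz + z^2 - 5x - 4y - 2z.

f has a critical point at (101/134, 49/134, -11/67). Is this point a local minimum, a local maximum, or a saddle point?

The Hessian is constant: H = [[6, 4, 6], [4, 0, -6], [6, -6, 2]].
Leading principal minors: Δ₁ = 6, Δ₂ = -16, Δ₃ = -536.
The minors fit neither the all-positive nor the alternating-sign pattern, so H is indefinite: a saddle point.

saddle point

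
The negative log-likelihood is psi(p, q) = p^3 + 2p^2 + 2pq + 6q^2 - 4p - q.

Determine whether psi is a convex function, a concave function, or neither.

The term p^3 is cubic, so the Hessian is not constant.
∂²psi/∂p² = 6p + 4, which takes both signs as p varies (negative for sufficiently negative p). A diagonal entry of the Hessian changing sign means the Hessian is neither positive- nor negative-semidefinite on all of R^2.

neither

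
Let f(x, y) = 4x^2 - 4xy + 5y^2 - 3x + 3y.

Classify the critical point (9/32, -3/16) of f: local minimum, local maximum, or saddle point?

The Hessian of f is constant: H = [[8, -4], [-4, 10]].
det(H) = 8·10 − (-4)² = 64.
det(H) > 0 and tr(H) = 18 > 0, so H is positive definite and the point is a local minimum.

local minimum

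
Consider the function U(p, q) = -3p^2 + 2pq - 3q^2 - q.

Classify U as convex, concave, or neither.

U is quadratic, so its Hessian is the constant matrix H = [[-6, 2], [2, -6]].
det(H) = 32, tr(H) = -12.
det(H) > 0 and tr(H) < 0, so H is negative definite everywhere: concave.

concave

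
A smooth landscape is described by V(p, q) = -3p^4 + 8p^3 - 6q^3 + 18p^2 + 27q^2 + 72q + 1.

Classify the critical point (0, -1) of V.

The mixed partial ∂²V/∂p∂q is 0, so the Hessian at any point is diag(V_pp, V_qq) = diag(12(-3p^2 + 4p + 3), 18(-2q + 3)).
At (0, -1): H = diag(36, 90).
Both eigenvalues are positive, so H is positive definite: a local minimum.

local minimum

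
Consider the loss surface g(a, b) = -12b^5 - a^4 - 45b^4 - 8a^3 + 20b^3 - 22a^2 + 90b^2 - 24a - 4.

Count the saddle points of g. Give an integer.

6

g separates as a function of a plus a function of b, so ∇g=0 decouples.
∂g/∂a = -4(a + 1)(a + 2)(a + 3) = 0 at a ∈ {-3, -2, -1}; ∂g/∂b = -60b(b - 1)(b + 1)(b + 3) = 0 at b ∈ {-3, -1, 0, 1}.
The Hessian is diagonal: diag(g_aa, g_bb). Second derivatives: g_aa(-3)=-8, g_aa(-2)=4, g_aa(-1)=-8; g_bb(-3)=1440, g_bb(-1)=-240, g_bb(0)=180, g_bb(1)=-480.
Saddle points occur where the two diagonal entries have opposite signs: (-3, -3), (-3, 0), (-2, -1), (-2, 1), (-1, -3), (-1, 0). Count: 6.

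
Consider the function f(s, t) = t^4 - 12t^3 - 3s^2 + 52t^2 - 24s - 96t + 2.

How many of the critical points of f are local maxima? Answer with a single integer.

f separates as a function of s plus a function of t, so ∇f=0 decouples.
∂f/∂s = -6(s + 4) = 0 at s ∈ {-4}; ∂f/∂t = 4(t - 4)(t - 3)(t - 2) = 0 at t ∈ {2, 3, 4}.
The Hessian is diagonal: diag(f_ss, f_tt). Second derivatives: f_ss(-4)=-6; f_tt(2)=8, f_tt(3)=-4, f_tt(4)=8.
Local maxima occur where both diagonal entries negative: (-4, 3). Count: 1.

1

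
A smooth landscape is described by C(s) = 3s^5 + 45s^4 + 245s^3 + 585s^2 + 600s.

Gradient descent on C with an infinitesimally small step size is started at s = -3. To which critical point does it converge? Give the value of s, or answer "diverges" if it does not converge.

-4

C'(s) = 15(s + 1)(s + 2)(s + 4)(s + 5), so C'(-3) = 60.
Gradient descent moves in the -C' direction, i.e. s is decreasing.
The nearest critical point in that direction is s = -4, where C'' = 90 > 0 (a local minimum). The iterate converges there.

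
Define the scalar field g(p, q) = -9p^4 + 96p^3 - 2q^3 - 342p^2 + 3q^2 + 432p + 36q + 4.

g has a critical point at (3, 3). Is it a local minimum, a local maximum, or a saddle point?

saddle point

The mixed partial ∂²g/∂p∂q is 0, so the Hessian at any point is diag(g_pp, g_qq) = diag(36(-3p^2 + 16p - 19), 6(-2q + 1)).
At (3, 3): H = diag(72, -30).
The eigenvalues have opposite signs, so H is indefinite: a saddle point.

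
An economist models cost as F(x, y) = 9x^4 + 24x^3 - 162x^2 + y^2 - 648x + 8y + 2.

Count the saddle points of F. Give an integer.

F separates as a function of x plus a function of y, so ∇F=0 decouples.
∂F/∂x = 36(x - 3)(x + 2)(x + 3) = 0 at x ∈ {-3, -2, 3}; ∂F/∂y = 2(y + 4) = 0 at y ∈ {-4}.
The Hessian is diagonal: diag(F_xx, F_yy). Second derivatives: F_xx(-3)=216, F_xx(-2)=-180, F_xx(3)=1080; F_yy(-4)=2.
Saddle points occur where the two diagonal entries have opposite signs: (-2, -4). Count: 1.

1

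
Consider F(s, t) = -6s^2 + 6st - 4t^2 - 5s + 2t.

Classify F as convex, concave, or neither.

F is quadratic, so its Hessian is the constant matrix H = [[-12, 6], [6, -8]].
det(H) = 60, tr(H) = -20.
det(H) > 0 and tr(H) < 0, so H is negative definite everywhere: concave.

concave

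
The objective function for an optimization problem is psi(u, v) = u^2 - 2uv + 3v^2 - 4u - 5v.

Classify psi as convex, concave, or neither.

convex

psi is quadratic, so its Hessian is the constant matrix H = [[2, -2], [-2, 6]].
det(H) = 8, tr(H) = 8.
det(H) > 0 and tr(H) > 0, so H is positive definite everywhere: convex.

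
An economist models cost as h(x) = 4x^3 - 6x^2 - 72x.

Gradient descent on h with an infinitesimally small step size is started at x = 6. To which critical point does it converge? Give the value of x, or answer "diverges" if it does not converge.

3

h'(x) = 12(x - 3)(x + 2), so h'(6) = 288.
Gradient descent moves in the -h' direction, i.e. x is decreasing.
The nearest critical point in that direction is x = 3, where h'' = 60 > 0 (a local minimum). The iterate converges there.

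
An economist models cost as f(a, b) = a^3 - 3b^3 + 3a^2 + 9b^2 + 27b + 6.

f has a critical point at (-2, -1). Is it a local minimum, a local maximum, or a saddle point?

saddle point

The mixed partial ∂²f/∂a∂b is 0, so the Hessian at any point is diag(f_aa, f_bb) = diag(6(a + 1), 18(-b + 1)).
At (-2, -1): H = diag(-6, 36).
The eigenvalues have opposite signs, so H is indefinite: a saddle point.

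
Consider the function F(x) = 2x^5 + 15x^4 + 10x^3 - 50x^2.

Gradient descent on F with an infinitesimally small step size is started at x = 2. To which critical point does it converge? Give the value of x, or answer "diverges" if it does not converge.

1

F'(x) = 10x(x - 1)(x + 2)(x + 5), so F'(2) = 560.
Gradient descent moves in the -F' direction, i.e. x is decreasing.
The nearest critical point in that direction is x = 1, where F'' = 180 > 0 (a local minimum). The iterate converges there.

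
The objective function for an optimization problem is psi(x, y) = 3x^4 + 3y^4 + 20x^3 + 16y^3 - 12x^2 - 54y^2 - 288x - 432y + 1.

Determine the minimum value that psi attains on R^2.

-1522

psi(x,y) separates as P(x) + Q(y) + 1, so its minimum is min P + min Q + 1.
P'(x) = 12(x - 2)(x + 3)(x + 4) vanishes at x ∈ {-4, -3, 2}; Q'(y) = 12(y - 3)(y + 3)(y + 4) vanishes at y ∈ {-4, -3, 3}.
Local minima of P (where P''>0): P(-4)=448, P(2)=-416. Local minima of Q: Q(-4)=608, Q(3)=-1107.
So the global minimum of psi is P(2) + Q(3) + 1 = -416 − 1107 + 1 = -1522, attained at (2, 3).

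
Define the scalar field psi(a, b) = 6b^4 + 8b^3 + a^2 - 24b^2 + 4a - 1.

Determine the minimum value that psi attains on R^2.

psi(a,b) separates as P(a) + Q(b) − 1, so its minimum is min P + min Q − 1.
P'(a) = 2a + 4 vanishes at a ∈ {-2}; Q'(b) = 24b(b - 1)(b + 2) vanishes at b ∈ {-2, 0, 1}.
Local minima of P (where P''>0): P(-2)=-4. Local minima of Q: Q(-2)=-64, Q(1)=-10.
So the global minimum of psi is P(-2) + Q(-2) − 1 = -4 − 64 − 1 = -69, attained at (-2, -2).

-69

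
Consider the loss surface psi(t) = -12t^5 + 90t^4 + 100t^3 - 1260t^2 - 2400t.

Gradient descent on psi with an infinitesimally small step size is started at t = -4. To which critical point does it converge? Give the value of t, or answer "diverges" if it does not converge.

-2

psi'(t) = -60(t - 5)(t - 4)(t + 1)(t + 2), so psi'(-4) = -25920.
Gradient descent moves in the -psi' direction, i.e. t is increasing.
The nearest critical point in that direction is t = -2, where psi'' = 2520 > 0 (a local minimum). The iterate converges there.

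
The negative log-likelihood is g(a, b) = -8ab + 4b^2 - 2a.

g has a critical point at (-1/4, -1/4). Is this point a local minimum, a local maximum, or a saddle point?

The Hessian of g is constant: H = [[0, -8], [-8, 8]].
det(H) = 0·8 − (-8)² = -64.
Since det(H) < 0, H is indefinite and the critical point is a saddle point.

saddle point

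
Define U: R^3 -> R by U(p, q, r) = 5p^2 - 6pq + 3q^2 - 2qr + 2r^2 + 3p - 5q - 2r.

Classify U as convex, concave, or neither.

U is quadratic, so its Hessian is the constant matrix H = [[10, -6, 0], [-6, 6, -2], [0, -2, 4]].
Leading principal minors: 10, 24, 56.
All positive ⇒ H ≻ 0 ⇒ convex.

convex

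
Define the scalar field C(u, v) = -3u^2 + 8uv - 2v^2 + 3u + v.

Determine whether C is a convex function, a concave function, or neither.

neither

C is quadratic, so its Hessian is the constant matrix H = [[-6, 8], [8, -4]].
det(H) = -40, tr(H) = -10.
det(H) < 0, so H is indefinite: neither convex nor concave.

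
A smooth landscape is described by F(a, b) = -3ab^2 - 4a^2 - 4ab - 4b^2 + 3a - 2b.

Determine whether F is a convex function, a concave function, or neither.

The term -3ab^2 is cubic, so the Hessian is not constant.
∂²F/∂b² = -6a - 8, which takes both signs as a varies (negative for sufficiently large a). A diagonal entry of the Hessian changing sign means the Hessian is neither positive- nor negative-semidefinite on all of R^2.

neither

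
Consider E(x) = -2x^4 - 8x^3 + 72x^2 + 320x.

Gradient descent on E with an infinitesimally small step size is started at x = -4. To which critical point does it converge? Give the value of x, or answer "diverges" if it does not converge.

-2

E'(x) = -8(x - 4)(x + 2)(x + 5), so E'(-4) = -128.
Gradient descent moves in the -E' direction, i.e. x is increasing.
The nearest critical point in that direction is x = -2, where E'' = 144 > 0 (a local minimum). The iterate converges there.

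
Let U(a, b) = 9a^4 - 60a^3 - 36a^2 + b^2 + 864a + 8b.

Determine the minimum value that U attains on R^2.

-1264

U(a,b) separates as P(a) + Q(b), so its minimum is min P + min Q.
P'(a) = 36(a - 4)(a - 3)(a + 2) vanishes at a ∈ {-2, 3, 4}; Q'(b) = 2b + 8 vanishes at b ∈ {-4}.
Local minima of P (where P''>0): P(-2)=-1248, P(4)=1344. Local minima of Q: Q(-4)=-16.
So the global minimum of U is P(-2) + Q(-4) = -1248 − 16 = -1264, attained at (-2, -4).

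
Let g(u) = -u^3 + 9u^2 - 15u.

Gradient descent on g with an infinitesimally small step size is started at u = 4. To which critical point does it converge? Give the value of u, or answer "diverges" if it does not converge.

1

g'(u) = -3(u - 5)(u - 1), so g'(4) = 9.
Gradient descent moves in the -g' direction, i.e. u is decreasing.
The nearest critical point in that direction is u = 1, where g'' = 12 > 0 (a local minimum). The iterate converges there.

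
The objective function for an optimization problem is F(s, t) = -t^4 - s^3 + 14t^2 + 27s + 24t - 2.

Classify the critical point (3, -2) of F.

The mixed partial ∂²F/∂s∂t is 0, so the Hessian at any point is diag(F_ss, F_tt) = diag(-6s, 4(-3t^2 + 7)).
At (3, -2): H = diag(-18, -20).
Both eigenvalues are negative, so H is negative definite: a local maximum.

local maximum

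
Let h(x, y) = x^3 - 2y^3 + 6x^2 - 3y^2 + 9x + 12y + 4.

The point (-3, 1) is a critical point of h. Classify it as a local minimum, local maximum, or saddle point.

The mixed partial ∂²h/∂x∂y is 0, so the Hessian at any point is diag(h_xx, h_yy) = diag(6(x + 2), -6(2y + 1)).
At (-3, 1): H = diag(-6, -18).
Both eigenvalues are negative, so H is negative definite: a local maximum.

local maximum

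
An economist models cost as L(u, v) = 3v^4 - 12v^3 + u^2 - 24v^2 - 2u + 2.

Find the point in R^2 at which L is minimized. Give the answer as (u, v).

(1, 4)

L(u,v) separates as P(u) + Q(v) + 2, so its minimum is min P + min Q + 2.
P'(u) = 2u - 2 vanishes at u ∈ {1}; Q'(v) = 12v(v - 4)(v + 1) vanishes at v ∈ {-1, 0, 4}.
Local minima of P (where P''>0): P(1)=-1. Local minima of Q: Q(-1)=-9, Q(4)=-384.
So the global minimum of L is P(1) + Q(4) + 2 = -1 − 384 + 2 = -383, attained at (1, 4).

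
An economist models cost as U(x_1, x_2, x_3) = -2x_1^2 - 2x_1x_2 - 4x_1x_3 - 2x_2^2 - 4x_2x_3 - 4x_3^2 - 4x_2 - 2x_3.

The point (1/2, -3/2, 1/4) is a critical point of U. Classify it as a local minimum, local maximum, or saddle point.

The Hessian is constant: H = [[-4, -2, -4], [-2, -4, -4], [-4, -4, -8]].
Leading principal minors: Δ₁ = -4, Δ₂ = 12, Δ₃ = -32.
The minors alternate sign starting negative (−, +, −), so H is negative definite: a local maximum.

local maximum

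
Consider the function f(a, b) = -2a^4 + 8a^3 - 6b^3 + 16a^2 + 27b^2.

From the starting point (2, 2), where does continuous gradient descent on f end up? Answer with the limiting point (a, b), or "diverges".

f is separable, so gradient descent decouples: a follows -∂f/∂a, b follows -∂f/∂b.
∂f/∂a = -8a(a - 4)(a + 1); at a=2 this is 96, so a decreases.
∂f/∂b = -18b(b - 3); at b=2 this is 36, so b decreases.
a converges to its nearest critical value 0 (a local min of the a-part); b converges to 0. The iterate converges to (0, 0).

(0, 0)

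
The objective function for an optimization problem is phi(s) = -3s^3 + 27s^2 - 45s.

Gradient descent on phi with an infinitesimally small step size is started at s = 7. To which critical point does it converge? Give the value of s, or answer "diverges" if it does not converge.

phi'(s) = -9(s - 5)(s - 1), so phi'(7) = -108.
Gradient descent moves in the -phi' direction, i.e. s is increasing.
There is no critical point above s=7, and phi' keeps the same sign, so the iterate runs off to +∞.

diverges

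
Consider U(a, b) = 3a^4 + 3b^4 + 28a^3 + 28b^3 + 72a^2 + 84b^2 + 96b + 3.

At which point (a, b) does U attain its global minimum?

(0, -4)

U(a,b) separates as P(a) + Q(b) + 3, so its minimum is min P + min Q + 3.
P'(a) = 12a(a + 3)(a + 4) vanishes at a ∈ {-4, -3, 0}; Q'(b) = 12(b + 1)(b + 2)(b + 4) vanishes at b ∈ {-4, -2, -1}.
Local minima of P (where P''>0): P(-4)=128, P(0)=0. Local minima of Q: Q(-4)=-64, Q(-1)=-37.
So the global minimum of U is P(0) + Q(-4) + 3 = 0 − 64 + 3 = -61, attained at (0, -4).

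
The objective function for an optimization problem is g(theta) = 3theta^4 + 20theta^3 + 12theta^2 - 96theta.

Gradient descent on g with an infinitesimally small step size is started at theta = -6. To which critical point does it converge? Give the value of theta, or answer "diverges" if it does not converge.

-4

g'(theta) = 12(theta - 1)(theta + 2)(theta + 4), so g'(-6) = -672.
Gradient descent moves in the -g' direction, i.e. theta is increasing.
The nearest critical point in that direction is theta = -4, where g'' = 120 > 0 (a local minimum). The iterate converges there.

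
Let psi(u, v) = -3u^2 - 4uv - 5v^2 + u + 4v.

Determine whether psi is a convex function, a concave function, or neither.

concave

psi is quadratic, so its Hessian is the constant matrix H = [[-6, -4], [-4, -10]].
det(H) = 44, tr(H) = -16.
det(H) > 0 and tr(H) < 0, so H is negative definite everywhere: concave.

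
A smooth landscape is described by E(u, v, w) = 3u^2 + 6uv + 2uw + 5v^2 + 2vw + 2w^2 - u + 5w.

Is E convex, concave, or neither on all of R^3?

convex

E is quadratic, so its Hessian is the constant matrix H = [[6, 6, 2], [6, 10, 2], [2, 2, 4]].
Leading principal minors: 6, 24, 80.
All positive ⇒ H ≻ 0 ⇒ convex.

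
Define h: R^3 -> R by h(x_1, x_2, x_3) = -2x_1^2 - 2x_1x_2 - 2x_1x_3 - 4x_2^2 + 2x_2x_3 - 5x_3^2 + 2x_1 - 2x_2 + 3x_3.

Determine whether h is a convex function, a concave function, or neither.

h is quadratic, so its Hessian is the constant matrix H = [[-4, -2, -2], [-2, -8, 2], [-2, 2, -10]].
Leading principal minors: -4, 28, -216.
Signs alternate −, +, − ⇒ H ≺ 0 ⇒ concave.

concave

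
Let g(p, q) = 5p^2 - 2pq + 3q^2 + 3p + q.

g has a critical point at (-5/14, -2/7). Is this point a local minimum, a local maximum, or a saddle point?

local minimum

The Hessian of g is constant: H = [[10, -2], [-2, 6]].
det(H) = 10·6 − (-2)² = 56.
det(H) > 0 and tr(H) = 16 > 0, so H is positive definite and the point is a local minimum.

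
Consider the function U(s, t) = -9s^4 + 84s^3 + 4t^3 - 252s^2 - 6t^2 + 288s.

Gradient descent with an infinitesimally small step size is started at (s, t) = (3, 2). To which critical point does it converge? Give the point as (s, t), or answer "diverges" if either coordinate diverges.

(2, 1)

U is separable, so gradient descent decouples: s follows -∂U/∂s, t follows -∂U/∂t.
∂U/∂s = -36(s - 4)(s - 2)(s - 1); at s=3 this is 72, so s decreases.
∂U/∂t = 12t(t - 1); at t=2 this is 24, so t decreases.
s converges to its nearest critical value 2 (a local min of the s-part); t converges to 1. The iterate converges to (2, 1).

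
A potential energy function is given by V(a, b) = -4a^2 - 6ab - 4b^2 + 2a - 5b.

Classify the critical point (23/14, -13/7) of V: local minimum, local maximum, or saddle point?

The Hessian of V is constant: H = [[-8, -6], [-6, -8]].
det(H) = (-8)·(-8) − (-6)² = 28.
det(H) > 0 and tr(H) = -16 < 0, so H is negative definite and the point is a local maximum.

local maximum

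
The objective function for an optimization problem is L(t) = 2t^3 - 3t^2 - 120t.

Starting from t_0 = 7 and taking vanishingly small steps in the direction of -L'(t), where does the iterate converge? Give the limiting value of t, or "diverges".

L'(t) = 6(t - 5)(t + 4), so L'(7) = 132.
Gradient descent moves in the -L' direction, i.e. t is decreasing.
The nearest critical point in that direction is t = 5, where L'' = 54 > 0 (a local minimum). The iterate converges there.

5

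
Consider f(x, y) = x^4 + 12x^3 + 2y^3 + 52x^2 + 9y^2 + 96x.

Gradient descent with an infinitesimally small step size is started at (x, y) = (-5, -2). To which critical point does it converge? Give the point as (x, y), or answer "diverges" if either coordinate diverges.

(-4, 0)

f is separable, so gradient descent decouples: x follows -∂f/∂x, y follows -∂f/∂y.
∂f/∂x = 4(x + 2)(x + 3)(x + 4); at x=-5 this is -24, so x increases.
∂f/∂y = 6y(y + 3); at y=-2 this is -12, so y increases.
x converges to its nearest critical value -4 (a local min of the x-part); y converges to 0. The iterate converges to (-4, 0).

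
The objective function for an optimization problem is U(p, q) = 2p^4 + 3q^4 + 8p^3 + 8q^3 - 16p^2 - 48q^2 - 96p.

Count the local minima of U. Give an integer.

U separates as a function of p plus a function of q, so ∇U=0 decouples.
∂U/∂p = 8(p - 2)(p + 2)(p + 3) = 0 at p ∈ {-3, -2, 2}; ∂U/∂q = 12q(q - 2)(q + 4) = 0 at q ∈ {-4, 0, 2}.
The Hessian is diagonal: diag(U_pp, U_qq). Second derivatives: U_pp(-3)=40, U_pp(-2)=-32, U_pp(2)=160; U_qq(-4)=288, U_qq(0)=-96, U_qq(2)=144.
Local minima occur where both diagonal entries positive: (-3, -4), (-3, 2), (2, -4), (2, 2). Count: 4.

4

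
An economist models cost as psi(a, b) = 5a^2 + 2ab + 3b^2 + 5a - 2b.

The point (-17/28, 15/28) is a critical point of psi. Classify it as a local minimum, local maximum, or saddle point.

local minimum

The Hessian of psi is constant: H = [[10, 2], [2, 6]].
det(H) = 10·6 − 2² = 56.
det(H) > 0 and tr(H) = 16 > 0, so H is positive definite and the point is a local minimum.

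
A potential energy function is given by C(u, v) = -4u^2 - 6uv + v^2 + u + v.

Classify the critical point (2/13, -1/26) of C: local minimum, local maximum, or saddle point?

saddle point

The Hessian of C is constant: H = [[-8, -6], [-6, 2]].
det(H) = (-8)·2 − (-6)² = -52.
Since det(H) < 0, H is indefinite and the critical point is a saddle point.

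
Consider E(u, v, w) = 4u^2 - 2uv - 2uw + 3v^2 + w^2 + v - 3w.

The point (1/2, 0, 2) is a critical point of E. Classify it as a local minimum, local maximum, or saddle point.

The Hessian is constant: H = [[8, -2, -2], [-2, 6, 0], [-2, 0, 2]].
Leading principal minors: Δ₁ = 8, Δ₂ = 44, Δ₃ = 64.
All leading minors are positive, so H is positive definite: a local minimum.

local minimum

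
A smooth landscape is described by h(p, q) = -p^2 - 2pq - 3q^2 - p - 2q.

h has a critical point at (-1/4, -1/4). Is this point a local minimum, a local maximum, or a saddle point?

local maximum

The Hessian of h is constant: H = [[-2, -2], [-2, -6]].
det(H) = (-2)·(-6) − (-2)² = 8.
det(H) > 0 and tr(H) = -8 < 0, so H is negative definite and the point is a local maximum.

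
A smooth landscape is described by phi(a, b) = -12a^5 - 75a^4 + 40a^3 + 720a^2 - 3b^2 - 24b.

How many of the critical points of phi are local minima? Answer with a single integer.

0

phi separates as a function of a plus a function of b, so ∇phi=0 decouples.
∂phi/∂a = -60a(a - 2)(a + 3)(a + 4) = 0 at a ∈ {-4, -3, 0, 2}; ∂phi/∂b = -6(b + 4) = 0 at b ∈ {-4}.
The Hessian is diagonal: diag(phi_aa, phi_bb). Second derivatives: phi_aa(-4)=1440, phi_aa(-3)=-900, phi_aa(0)=1440, phi_aa(2)=-3600; phi_bb(-4)=-6.
Local minima occur where both diagonal entries positive: none. Count: 0.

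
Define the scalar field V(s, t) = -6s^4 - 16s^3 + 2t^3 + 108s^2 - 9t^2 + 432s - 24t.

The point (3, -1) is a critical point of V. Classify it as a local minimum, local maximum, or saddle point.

The mixed partial ∂²V/∂s∂t is 0, so the Hessian at any point is diag(V_ss, V_tt) = diag(24(-3s^2 - 4s + 9), 6(2t - 3)).
At (3, -1): H = diag(-720, -30).
Both eigenvalues are negative, so H is negative definite: a local maximum.

local maximum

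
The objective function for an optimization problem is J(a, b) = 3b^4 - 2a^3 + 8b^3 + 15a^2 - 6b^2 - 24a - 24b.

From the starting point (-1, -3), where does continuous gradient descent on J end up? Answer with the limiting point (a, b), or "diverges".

J is separable, so gradient descent decouples: a follows -∂J/∂a, b follows -∂J/∂b.
∂J/∂a = -6(a - 4)(a - 1); at a=-1 this is -60, so a increases.
∂J/∂b = 12(b - 1)(b + 1)(b + 2); at b=-3 this is -96, so b increases.
a converges to its nearest critical value 1 (a local min of the a-part); b converges to -2. The iterate converges to (1, -2).

(1, -2)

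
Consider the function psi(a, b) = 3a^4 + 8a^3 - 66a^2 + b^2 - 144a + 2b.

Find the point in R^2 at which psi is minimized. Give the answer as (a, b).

(3, -1)

psi(a,b) separates as P(a) + Q(b), so its minimum is min P + min Q.
P'(a) = 12(a - 3)(a + 1)(a + 4) vanishes at a ∈ {-4, -1, 3}; Q'(b) = 2b + 2 vanishes at b ∈ {-1}.
Local minima of P (where P''>0): P(-4)=-224, P(3)=-567. Local minima of Q: Q(-1)=-1.
So the global minimum of psi is P(3) + Q(-1) = -567 − 1 = -568, attained at (3, -1).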